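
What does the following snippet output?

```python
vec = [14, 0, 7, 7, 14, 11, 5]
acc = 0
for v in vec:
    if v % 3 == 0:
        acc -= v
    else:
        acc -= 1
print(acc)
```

-6

v=14: not %3==0, acc = 0-1 = -1
v=0: %3==0, acc = (-1)-0 = -1
v=7: not %3==0, acc = (-1)-1 = -2
v=7: not %3==0, acc = (-2)-1 = -3
v=14: not %3==0, acc = (-3)-1 = -4
v=11: not %3==0, acc = (-4)-1 = -5
v=5: not %3==0, acc = (-5)-1 = -6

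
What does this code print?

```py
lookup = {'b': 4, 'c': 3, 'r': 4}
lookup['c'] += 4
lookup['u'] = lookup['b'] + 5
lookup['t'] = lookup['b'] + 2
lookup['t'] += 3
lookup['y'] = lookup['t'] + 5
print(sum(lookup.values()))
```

47

lookup['c'] = 3+4 = 7 → {'b': 4, 'c': 7, 'r': 4}
lookup['u'] = lookup['b']+5 = 9 → {'b': 4, 'c': 7, 'r': 4, 'u': 9}
lookup['t'] = lookup['b']+2 = 6 → {'b': 4, 'c': 7, 'r': 4, 'u': 9, 't': 6}
lookup['t'] = 6+3 = 9 → {'b': 4, 'c': 7, 'r': 4, 'u': 9, 't': 9}
lookup['y'] = lookup['t']+5 = 14 → {'b': 4, 'c': 7, 'r': 4, 'u': 9, 't': 9, 'y': 14}
sum of values = 47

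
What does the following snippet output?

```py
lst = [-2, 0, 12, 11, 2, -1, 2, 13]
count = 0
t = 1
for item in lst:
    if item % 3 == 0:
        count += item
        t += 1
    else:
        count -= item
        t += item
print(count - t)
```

-41

item=-2: not %3==0, count = 0-(-2) = 2; t=-1
item=0: %3==0, count = 2+0 = 2; t=0
item=12: %3==0, count = 2+12 = 14; t=1
item=11: not %3==0, count = 14-11 = 3; t=12
item=2: not %3==0, count = 3-2 = 1; t=14
item=-1: not %3==0, count = 1-(-1) = 2; t=13
item=2: not %3==0, count = 2-2 = 0; t=15
item=13: not %3==0, count = 0-13 = -13; t=28
count-t = (-13)-28 = -41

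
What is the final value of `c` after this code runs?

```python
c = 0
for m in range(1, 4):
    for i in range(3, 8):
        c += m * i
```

150

m=1,i=3: c = 0+3 = 3
m=1,i=4: c = 3+4 = 7
m=1,i=5: c = 7+5 = 12
m=1,i=6: c = 12+6 = 18
m=1,i=7: c = 18+7 = 25
m=2,i=3: c = 25+6 = 31
m=2,i=4: c = 31+8 = 39
m=2,i=5: c = 39+10 = 49
m=2,i=6: c = 49+12 = 61
m=2,i=7: c = 61+14 = 75
m=3,i=3: c = 75+9 = 84
m=3,i=4: c = 84+12 = 96
m=3,i=5: c = 96+15 = 111
m=3,i=6: c = 111+18 = 129
m=3,i=7: c = 129+21 = 150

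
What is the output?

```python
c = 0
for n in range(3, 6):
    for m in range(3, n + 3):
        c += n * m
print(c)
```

n=3,m=3: c = 0+9 = 9
n=3,m=4: c = 9+12 = 21
n=3,m=5: c = 21+15 = 36
n=4,m=3: c = 36+12 = 48
n=4,m=4: c = 48+16 = 64
n=4,m=5: c = 64+20 = 84
n=4,m=6: c = 84+24 = 108
n=5,m=3: c = 108+15 = 123
n=5,m=4: c = 123+20 = 143
n=5,m=5: c = 143+25 = 168
n=5,m=6: c = 168+30 = 198
n=5,m=7: c = 198+35 = 233

233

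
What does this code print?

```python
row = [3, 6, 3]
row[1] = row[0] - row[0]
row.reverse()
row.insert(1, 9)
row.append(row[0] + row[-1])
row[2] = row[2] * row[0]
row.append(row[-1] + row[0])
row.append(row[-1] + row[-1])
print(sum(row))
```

row[1] = row[0]-row[0] = 3-3 = 0 → [3, 0, 3]
reverse → [3, 0, 3]
insert 9 at 1 → [3, 9, 0, 3]
append row[0]+row[-1] = 3+3 = 6 → [3, 9, 0, 3, 6]
row[2] = row[2]*row[0] = 0*3 = 0 → [3, 9, 0, 3, 6]
append row[-1]+row[0] = 6+3 = 9 → [3, 9, 0, 3, 6, 9]
append row[-1]+row[-1] = 9+9 = 18 → [3, 9, 0, 3, 6, 9, 18]
sum = 48

48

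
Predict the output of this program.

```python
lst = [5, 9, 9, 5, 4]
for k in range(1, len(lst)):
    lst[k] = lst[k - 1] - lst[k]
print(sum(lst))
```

k=1: lst[1] = 5-9 = -4 → [5, -4, 9, 5, 4]
k=2: lst[2] = (-4)-9 = -13 → [5, -4, -13, 5, 4]
k=3: lst[3] = (-13)-5 = -18 → [5, -4, -13, -18, 4]
k=4: lst[4] = (-18)-4 = -22 → [5, -4, -13, -18, -22]
sum = -52

-52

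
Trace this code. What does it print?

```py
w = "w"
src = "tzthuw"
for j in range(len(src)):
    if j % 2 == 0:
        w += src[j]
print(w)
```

j=0: add 't' → 'wt'
j=1: skip
j=2: add 't' → 'wtt'
j=3: skip
j=4: add 'u' → 'wttu'
j=5: skip

wttu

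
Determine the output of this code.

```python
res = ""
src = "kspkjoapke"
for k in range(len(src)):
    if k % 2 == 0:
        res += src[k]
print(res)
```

kpjak

k=0: add 'k' → 'k'
k=1: skip
k=2: add 'p' → 'kp'
k=3: skip
k=4: add 'j' → 'kpj'
k=5: skip
k=6: add 'a' → 'kpja'
k=7: skip
k=8: add 'k' → 'kpjak'
k=9: skip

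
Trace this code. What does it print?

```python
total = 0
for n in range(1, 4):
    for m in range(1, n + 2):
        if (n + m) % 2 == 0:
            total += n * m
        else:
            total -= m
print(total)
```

n=1,m=1: even sum, total = 0+1 = 1
n=1,m=2: odd sum, total = 1-2 = -1
n=2,m=1: odd sum, total = (-1)-1 = -2
n=2,m=2: even sum, total = (-2)+4 = 2
n=2,m=3: odd sum, total = 2-3 = -1
n=3,m=1: even sum, total = (-1)+3 = 2
n=3,m=2: odd sum, total = 2-2 = 0
n=3,m=3: even sum, total = 0+9 = 9
n=3,m=4: odd sum, total = 9-4 = 5

5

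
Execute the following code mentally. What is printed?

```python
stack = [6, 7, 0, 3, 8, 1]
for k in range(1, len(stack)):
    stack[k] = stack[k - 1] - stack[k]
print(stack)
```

[6, -1, -1, -4, -12, -13]

k=1: stack[1] = 6-7 = -1 → [6, -1, 0, 3, 8, 1]
k=2: stack[2] = (-1)-0 = -1 → [6, -1, -1, 3, 8, 1]
k=3: stack[3] = (-1)-3 = -4 → [6, -1, -1, -4, 8, 1]
k=4: stack[4] = (-4)-8 = -12 → [6, -1, -1, -4, -12, 1]
k=5: stack[5] = (-12)-1 = -13 → [6, -1, -1, -4, -12, -13]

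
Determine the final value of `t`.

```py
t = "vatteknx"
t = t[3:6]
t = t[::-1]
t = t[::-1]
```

'tek'

slice [3:6] → 'tek'
reverse → 'ket'
reverse → 'tek'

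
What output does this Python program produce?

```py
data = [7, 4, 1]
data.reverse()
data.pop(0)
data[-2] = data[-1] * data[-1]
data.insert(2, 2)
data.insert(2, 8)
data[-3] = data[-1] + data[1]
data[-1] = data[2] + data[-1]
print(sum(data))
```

reverse → [1, 4, 7]
pop(0) removes 1 → [4, 7]
data[-2] = data[-1]*data[-1] = 7*7 = 49 → [49, 7]
insert 2 at 2 → [49, 7, 2]
insert 8 at 2 → [49, 7, 8, 2]
data[-3] = data[-1]+data[1] = 2+7 = 9 → [49, 9, 8, 2]
data[-1] = data[2]+data[-1] = 8+2 = 10 → [49, 9, 8, 10]
sum = 76

76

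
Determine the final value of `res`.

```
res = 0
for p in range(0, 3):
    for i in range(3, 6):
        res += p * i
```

p=0,i=3: res = 0+0 = 0
p=0,i=4: res = 0+0 = 0
p=0,i=5: res = 0+0 = 0
p=1,i=3: res = 0+3 = 3
p=1,i=4: res = 3+4 = 7
p=1,i=5: res = 7+5 = 12
p=2,i=3: res = 12+6 = 18
p=2,i=4: res = 18+8 = 26
p=2,i=5: res = 26+10 = 36

36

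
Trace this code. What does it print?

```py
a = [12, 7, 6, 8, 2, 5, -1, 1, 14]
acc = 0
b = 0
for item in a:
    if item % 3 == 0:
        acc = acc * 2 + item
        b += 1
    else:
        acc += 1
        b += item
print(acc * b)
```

1444

item=12: %3==0, acc = 0*2+12 = 12; b=1
item=7: not %3==0, acc = 12+1 = 13; b=8
item=6: %3==0, acc = 13*2+6 = 32; b=9
item=8: not %3==0, acc = 32+1 = 33; b=17
item=2: not %3==0, acc = 33+1 = 34; b=19
item=5: not %3==0, acc = 34+1 = 35; b=24
item=-1: not %3==0, acc = 35+1 = 36; b=23
item=1: not %3==0, acc = 36+1 = 37; b=24
item=14: not %3==0, acc = 37+1 = 38; b=38
acc*b = 38*38 = 1444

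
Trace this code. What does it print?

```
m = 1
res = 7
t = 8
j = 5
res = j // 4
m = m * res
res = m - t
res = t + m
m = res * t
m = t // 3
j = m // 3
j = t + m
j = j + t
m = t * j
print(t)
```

8

res = 5//4 = 1
m = 1*1 = 1
res = 1-8 = -7
res = 8+1 = 9
m = 9*8 = 72
m = 8//3 = 2
j = 2//3 = 0
j = 8+2 = 10
j = 10+8 = 18
m = 8*18 = 144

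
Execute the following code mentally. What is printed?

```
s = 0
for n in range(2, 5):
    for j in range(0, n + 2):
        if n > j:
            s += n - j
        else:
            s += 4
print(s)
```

43

n=2,j=0: 2>0, s = 0+2 = 2
n=2,j=1: 2>1, s = 2+1 = 3
n=2,j=2: not 2>2, s = 3+4 = 7
n=2,j=3: not 2>3, s = 7+4 = 11
n=3,j=0: 3>0, s = 11+3 = 14
n=3,j=1: 3>1, s = 14+2 = 16
n=3,j=2: 3>2, s = 16+1 = 17
n=3,j=3: not 3>3, s = 17+4 = 21
n=3,j=4: not 3>4, s = 21+4 = 25
n=4,j=0: 4>0, s = 25+4 = 29
n=4,j=1: 4>1, s = 29+3 = 32
n=4,j=2: 4>2, s = 32+2 = 34
n=4,j=3: 4>3, s = 34+1 = 35
n=4,j=4: not 4>4, s = 35+4 = 39
n=4,j=5: not 4>5, s = 39+4 = 43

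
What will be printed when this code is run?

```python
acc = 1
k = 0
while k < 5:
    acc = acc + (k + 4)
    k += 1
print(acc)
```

31

k=0: acc = 1+4 = 5
k=1: acc = 5+5 = 10
k=2: acc = 10+6 = 16
k=3: acc = 16+7 = 23
k=4: acc = 23+8 = 31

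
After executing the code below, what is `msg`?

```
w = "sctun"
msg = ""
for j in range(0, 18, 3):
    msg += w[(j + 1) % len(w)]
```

'cntsuc'

j=0: add w[1]='c' → 'c'
j=3: add w[4]='n' → 'cn'
j=6: add w[2]='t' → 'cnt'
j=9: add w[0]='s' → 'cnts'
j=12: add w[3]='u' → 'cntsu'
j=15: add w[1]='c' → 'cntsuc'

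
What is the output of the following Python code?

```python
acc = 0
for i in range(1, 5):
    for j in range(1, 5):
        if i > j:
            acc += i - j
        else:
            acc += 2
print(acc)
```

30

i=1,j=1: not 1>1, acc = 0+2 = 2
i=1,j=2: not 1>2, acc = 2+2 = 4
i=1,j=3: not 1>3, acc = 4+2 = 6
i=1,j=4: not 1>4, acc = 6+2 = 8
i=2,j=1: 2>1, acc = 8+1 = 9
i=2,j=2: not 2>2, acc = 9+2 = 11
i=2,j=3: not 2>3, acc = 11+2 = 13
i=2,j=4: not 2>4, acc = 13+2 = 15
i=3,j=1: 3>1, acc = 15+2 = 17
i=3,j=2: 3>2, acc = 17+1 = 18
i=3,j=3: not 3>3, acc = 18+2 = 20
i=3,j=4: not 3>4, acc = 20+2 = 22
i=4,j=1: 4>1, acc = 22+3 = 25
i=4,j=2: 4>2, acc = 25+2 = 27
i=4,j=3: 4>3, acc = 27+1 = 28
i=4,j=4: not 4>4, acc = 28+2 = 30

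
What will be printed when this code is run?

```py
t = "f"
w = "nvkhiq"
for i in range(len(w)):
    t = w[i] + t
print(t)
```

i=0: prepend 'n' → 'nf'
i=1: prepend 'v' → 'vnf'
i=2: prepend 'k' → 'kvnf'
i=3: prepend 'h' → 'hkvnf'
i=4: prepend 'i' → 'ihkvnf'
i=5: prepend 'q' → 'qihkvnf'

qihkvnf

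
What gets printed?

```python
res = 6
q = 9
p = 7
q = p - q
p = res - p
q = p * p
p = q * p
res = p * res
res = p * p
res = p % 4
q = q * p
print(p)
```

q = 7-9 = -2
p = 6-7 = -1
q = (-1)*(-1) = 1
p = 1*(-1) = -1
res = (-1)*6 = -6
res = (-1)*(-1) = 1
res = (-1)%4 = 3
q = 1*(-1) = -1

-1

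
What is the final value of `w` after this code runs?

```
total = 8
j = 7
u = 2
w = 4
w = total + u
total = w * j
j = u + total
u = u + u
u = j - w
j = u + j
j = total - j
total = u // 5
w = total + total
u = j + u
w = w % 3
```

w = 8+2 = 10
total = 10*7 = 70
j = 2+70 = 72
u = 2+2 = 4
u = 72-10 = 62
j = 62+72 = 134
j = 70-134 = -64
total = 62//5 = 12
w = 12+12 = 24
u = (-64)+62 = -2
w = 24%3 = 0

0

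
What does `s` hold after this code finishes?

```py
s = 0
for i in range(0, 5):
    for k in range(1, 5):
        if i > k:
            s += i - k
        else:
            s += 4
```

66

i=0,k=1: not 0>1, s = 0+4 = 4
i=0,k=2: not 0>2, s = 4+4 = 8
i=0,k=3: not 0>3, s = 8+4 = 12
i=0,k=4: not 0>4, s = 12+4 = 16
i=1,k=1: not 1>1, s = 16+4 = 20
i=1,k=2: not 1>2, s = 20+4 = 24
i=1,k=3: not 1>3, s = 24+4 = 28
i=1,k=4: not 1>4, s = 28+4 = 32
i=2,k=1: 2>1, s = 32+1 = 33
i=2,k=2: not 2>2, s = 33+4 = 37
i=2,k=3: not 2>3, s = 37+4 = 41
i=2,k=4: not 2>4, s = 41+4 = 45
i=3,k=1: 3>1, s = 45+2 = 47
i=3,k=2: 3>2, s = 47+1 = 48
i=3,k=3: not 3>3, s = 48+4 = 52
i=3,k=4: not 3>4, s = 52+4 = 56
i=4,k=1: 4>1, s = 56+3 = 59
i=4,k=2: 4>2, s = 59+2 = 61
i=4,k=3: 4>3, s = 61+1 = 62
i=4,k=4: not 4>4, s = 62+4 = 66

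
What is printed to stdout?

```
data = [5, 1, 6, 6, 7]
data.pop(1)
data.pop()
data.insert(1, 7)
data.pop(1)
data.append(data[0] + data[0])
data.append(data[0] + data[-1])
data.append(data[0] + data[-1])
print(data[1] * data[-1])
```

pop(1) removes 1 → [5, 6, 6, 7]
pop() removes 7 → [5, 6, 6]
insert 7 at 1 → [5, 7, 6, 6]
pop(1) removes 7 → [5, 6, 6]
append data[0]+data[0] = 5+5 = 10 → [5, 6, 6, 10]
append data[0]+data[-1] = 5+10 = 15 → [5, 6, 6, 10, 15]
append data[0]+data[-1] = 5+15 = 20 → [5, 6, 6, 10, 15, 20]
data[1]*data[-1] = 6*20 = 120

120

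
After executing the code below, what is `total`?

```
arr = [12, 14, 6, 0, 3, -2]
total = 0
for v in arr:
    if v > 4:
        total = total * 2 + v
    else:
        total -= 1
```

v=12: >4, total = 0*2+12 = 12
v=14: >4, total = 12*2+14 = 38
v=6: >4, total = 38*2+6 = 82
v=0: not >4, total = 82-1 = 81
v=3: not >4, total = 81-1 = 80
v=-2: not >4, total = 80-1 = 79

79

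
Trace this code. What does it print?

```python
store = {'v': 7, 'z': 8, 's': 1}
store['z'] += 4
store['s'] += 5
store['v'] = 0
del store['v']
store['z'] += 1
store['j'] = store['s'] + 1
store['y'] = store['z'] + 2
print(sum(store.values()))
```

41

store['z'] = 8+4 = 12 → {'v': 7, 'z': 12, 's': 1}
store['s'] = 1+5 = 6 → {'v': 7, 'z': 12, 's': 6}
store['v'] = 0 → {'v': 0, 'z': 12, 's': 6}
del 'v' → {'z': 12, 's': 6}
store['z'] = 12+1 = 13 → {'z': 13, 's': 6}
store['j'] = store['s']+1 = 7 → {'z': 13, 's': 6, 'j': 7}
store['y'] = store['z']+2 = 15 → {'z': 13, 's': 6, 'j': 7, 'y': 15}
sum of values = 41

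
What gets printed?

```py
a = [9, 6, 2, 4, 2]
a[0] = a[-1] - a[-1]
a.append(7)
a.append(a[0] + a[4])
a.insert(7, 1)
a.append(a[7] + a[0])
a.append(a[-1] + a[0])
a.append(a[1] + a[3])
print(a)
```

a[0] = a[-1]-a[-1] = 2-2 = 0 → [0, 6, 2, 4, 2]
append 7 → [0, 6, 2, 4, 2, 7]
append a[0]+a[4] = 0+2 = 2 → [0, 6, 2, 4, 2, 7, 2]
insert 1 at 7 → [0, 6, 2, 4, 2, 7, 2, 1]
append a[7]+a[0] = 1+0 = 1 → [0, 6, 2, 4, 2, 7, 2, 1, 1]
append a[-1]+a[0] = 1+0 = 1 → [0, 6, 2, 4, 2, 7, 2, 1, 1, 1]
append a[1]+a[3] = 6+4 = 10 → [0, 6, 2, 4, 2, 7, 2, 1, 1, 1, 10]

[0, 6, 2, 4, 2, 7, 2, 1, 1, 1, 10]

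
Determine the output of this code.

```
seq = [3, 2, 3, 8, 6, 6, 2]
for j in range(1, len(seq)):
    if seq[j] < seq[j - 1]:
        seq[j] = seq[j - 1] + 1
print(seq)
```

[3, 4, 5, 8, 9, 10, 11]

j=1: 2<3, seq[1] = 3+1 = 4 → [3, 4, 3, 8, 6, 6, 2]
j=2: 3<4, seq[2] = 4+1 = 5 → [3, 4, 5, 8, 6, 6, 2]
j=3: 8>=5, unchanged → [3, 4, 5, 8, 6, 6, 2]
j=4: 6<8, seq[4] = 8+1 = 9 → [3, 4, 5, 8, 9, 6, 2]
j=5: 6<9, seq[5] = 9+1 = 10 → [3, 4, 5, 8, 9, 10, 2]
j=6: 2<10, seq[6] = 10+1 = 11 → [3, 4, 5, 8, 9, 10, 11]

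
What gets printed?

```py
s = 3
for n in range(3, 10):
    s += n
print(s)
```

45

n=3: s = 3+3 = 6
n=4: s = 6+4 = 10
n=5: s = 10+5 = 15
n=6: s = 15+6 = 21
n=7: s = 21+7 = 28
n=8: s = 28+8 = 36
n=9: s = 36+9 = 45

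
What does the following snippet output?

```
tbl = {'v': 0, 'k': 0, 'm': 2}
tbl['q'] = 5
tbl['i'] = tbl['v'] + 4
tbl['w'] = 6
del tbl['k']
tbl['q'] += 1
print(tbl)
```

{'v': 0, 'm': 2, 'q': 6, 'i': 4, 'w': 6}

tbl['q'] = 5 → {'v': 0, 'k': 0, 'm': 2, 'q': 5}
tbl['i'] = tbl['v']+4 = 4 → {'v': 0, 'k': 0, 'm': 2, 'q': 5, 'i': 4}
tbl['w'] = 6 → {'v': 0, 'k': 0, 'm': 2, 'q': 5, 'i': 4, 'w': 6}
del 'k' → {'v': 0, 'm': 2, 'q': 5, 'i': 4, 'w': 6}
tbl['q'] = 5+1 = 6 → {'v': 0, 'm': 2, 'q': 6, 'i': 4, 'w': 6}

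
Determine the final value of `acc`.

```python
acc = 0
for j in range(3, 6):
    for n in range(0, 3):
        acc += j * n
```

j=3,n=0: acc = 0+0 = 0
j=3,n=1: acc = 0+3 = 3
j=3,n=2: acc = 3+6 = 9
j=4,n=0: acc = 9+0 = 9
j=4,n=1: acc = 9+4 = 13
j=4,n=2: acc = 13+8 = 21
j=5,n=0: acc = 21+0 = 21
j=5,n=1: acc = 21+5 = 26
j=5,n=2: acc = 26+10 = 36

36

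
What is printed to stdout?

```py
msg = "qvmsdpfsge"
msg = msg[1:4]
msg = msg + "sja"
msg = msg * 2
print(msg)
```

slice [1:4] → 'vms'
+ 'sja' → 'vmssja'
repeat ×2 → 'vmssjavmssja'

vmssjavmssja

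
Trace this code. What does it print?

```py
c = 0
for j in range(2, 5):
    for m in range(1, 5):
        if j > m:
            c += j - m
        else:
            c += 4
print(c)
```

34

j=2,m=1: 2>1, c = 0+1 = 1
j=2,m=2: not 2>2, c = 1+4 = 5
j=2,m=3: not 2>3, c = 5+4 = 9
j=2,m=4: not 2>4, c = 9+4 = 13
j=3,m=1: 3>1, c = 13+2 = 15
j=3,m=2: 3>2, c = 15+1 = 16
j=3,m=3: not 3>3, c = 16+4 = 20
j=3,m=4: not 3>4, c = 20+4 = 24
j=4,m=1: 4>1, c = 24+3 = 27
j=4,m=2: 4>2, c = 27+2 = 29
j=4,m=3: 4>3, c = 29+1 = 30
j=4,m=4: not 4>4, c = 30+4 = 34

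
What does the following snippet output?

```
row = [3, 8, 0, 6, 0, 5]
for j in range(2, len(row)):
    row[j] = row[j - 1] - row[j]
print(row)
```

[3, 8, 8, 2, 2, -3]

j=2: row[2] = 8-0 = 8 → [3, 8, 8, 6, 0, 5]
j=3: row[3] = 8-6 = 2 → [3, 8, 8, 2, 0, 5]
j=4: row[4] = 2-0 = 2 → [3, 8, 8, 2, 2, 5]
j=5: row[5] = 2-5 = -3 → [3, 8, 8, 2, 2, -3]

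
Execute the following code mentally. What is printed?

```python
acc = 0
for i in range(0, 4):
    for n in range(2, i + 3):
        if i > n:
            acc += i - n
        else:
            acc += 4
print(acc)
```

i=0,n=2: not 0>2, acc = 0+4 = 4
i=1,n=2: not 1>2, acc = 4+4 = 8
i=1,n=3: not 1>3, acc = 8+4 = 12
i=2,n=2: not 2>2, acc = 12+4 = 16
i=2,n=3: not 2>3, acc = 16+4 = 20
i=2,n=4: not 2>4, acc = 20+4 = 24
i=3,n=2: 3>2, acc = 24+1 = 25
i=3,n=3: not 3>3, acc = 25+4 = 29
i=3,n=4: not 3>4, acc = 29+4 = 33
i=3,n=5: not 3>5, acc = 33+4 = 37

37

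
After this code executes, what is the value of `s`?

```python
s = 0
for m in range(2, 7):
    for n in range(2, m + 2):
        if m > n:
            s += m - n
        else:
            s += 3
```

m=2,n=2: not 2>2, s = 0+3 = 3
m=2,n=3: not 2>3, s = 3+3 = 6
m=3,n=2: 3>2, s = 6+1 = 7
m=3,n=3: not 3>3, s = 7+3 = 10
m=3,n=4: not 3>4, s = 10+3 = 13
m=4,n=2: 4>2, s = 13+2 = 15
m=4,n=3: 4>3, s = 15+1 = 16
m=4,n=4: not 4>4, s = 16+3 = 19
m=4,n=5: not 4>5, s = 19+3 = 22
m=5,n=2: 5>2, s = 22+3 = 25
m=5,n=3: 5>3, s = 25+2 = 27
m=5,n=4: 5>4, s = 27+1 = 28
m=5,n=5: not 5>5, s = 28+3 = 31
m=5,n=6: not 5>6, s = 31+3 = 34
m=6,n=2: 6>2, s = 34+4 = 38
m=6,n=3: 6>3, s = 38+3 = 41
m=6,n=4: 6>4, s = 41+2 = 43
m=6,n=5: 6>5, s = 43+1 = 44
m=6,n=6: not 6>6, s = 44+3 = 47
m=6,n=7: not 6>7, s = 47+3 = 50

50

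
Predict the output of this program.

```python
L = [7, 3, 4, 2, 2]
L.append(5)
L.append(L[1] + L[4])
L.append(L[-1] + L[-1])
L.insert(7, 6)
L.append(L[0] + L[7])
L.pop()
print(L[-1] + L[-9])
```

17

append 5 → [7, 3, 4, 2, 2, 5]
append L[1]+L[4] = 3+2 = 5 → [7, 3, 4, 2, 2, 5, 5]
append L[-1]+L[-1] = 5+5 = 10 → [7, 3, 4, 2, 2, 5, 5, 10]
insert 6 at 7 → [7, 3, 4, 2, 2, 5, 5, 6, 10]
append L[0]+L[7] = 7+6 = 13 → [7, 3, 4, 2, 2, 5, 5, 6, 10, 13]
pop() removes 13 → [7, 3, 4, 2, 2, 5, 5, 6, 10]
L[-1]+L[-9] = 10+7 = 17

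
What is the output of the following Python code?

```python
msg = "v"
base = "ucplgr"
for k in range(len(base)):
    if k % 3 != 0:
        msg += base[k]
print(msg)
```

k=0: skip
k=1: add 'c' → 'vc'
k=2: add 'p' → 'vcp'
k=3: skip
k=4: add 'g' → 'vcpg'
k=5: add 'r' → 'vcpgr'

vcpgr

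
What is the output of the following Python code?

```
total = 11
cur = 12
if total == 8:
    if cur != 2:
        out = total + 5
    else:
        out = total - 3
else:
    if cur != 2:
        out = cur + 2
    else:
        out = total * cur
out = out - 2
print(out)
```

12

total=11, cur=12
total == 8 is False; cur != 2 is True
→ out = cur + 2 = 14
out = 14-2 = 12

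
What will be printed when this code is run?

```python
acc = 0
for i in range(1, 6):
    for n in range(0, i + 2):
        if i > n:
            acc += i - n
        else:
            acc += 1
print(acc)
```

i=1,n=0: 1>0, acc = 0+1 = 1
i=1,n=1: not 1>1, acc = 1+1 = 2
i=1,n=2: not 1>2, acc = 2+1 = 3
i=2,n=0: 2>0, acc = 3+2 = 5
i=2,n=1: 2>1, acc = 5+1 = 6
i=2,n=2: not 2>2, acc = 6+1 = 7
i=2,n=3: not 2>3, acc = 7+1 = 8
i=3,n=0: 3>0, acc = 8+3 = 11
i=3,n=1: 3>1, acc = 11+2 = 13
i=3,n=2: 3>2, acc = 13+1 = 14
i=3,n=3: not 3>3, acc = 14+1 = 15
i=3,n=4: not 3>4, acc = 15+1 = 16
i=4,n=0: 4>0, acc = 16+4 = 20
i=4,n=1: 4>1, acc = 20+3 = 23
i=4,n=2: 4>2, acc = 23+2 = 25
i=4,n=3: 4>3, acc = 25+1 = 26
i=4,n=4: not 4>4, acc = 26+1 = 27
i=4,n=5: not 4>5, acc = 27+1 = 28
i=5,n=0: 5>0, acc = 28+5 = 33
i=5,n=1: 5>1, acc = 33+4 = 37
i=5,n=2: 5>2, acc = 37+3 = 40
i=5,n=3: 5>3, acc = 40+2 = 42
i=5,n=4: 5>4, acc = 42+1 = 43
i=5,n=5: not 5>5, acc = 43+1 = 44
i=5,n=6: not 5>6, acc = 44+1 = 45

45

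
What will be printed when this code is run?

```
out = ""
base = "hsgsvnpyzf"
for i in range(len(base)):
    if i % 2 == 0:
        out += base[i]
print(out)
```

i=0: add 'h' → 'h'
i=1: skip
i=2: add 'g' → 'hg'
i=3: skip
i=4: add 'v' → 'hgv'
i=5: skip
i=6: add 'p' → 'hgvp'
i=7: skip
i=8: add 'z' → 'hgvpz'
i=9: skip

hgvpz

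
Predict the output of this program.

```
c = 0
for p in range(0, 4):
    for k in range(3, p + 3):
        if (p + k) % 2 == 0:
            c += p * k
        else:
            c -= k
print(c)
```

28

p=1,k=3: even sum, c = 0+3 = 3
p=2,k=3: odd sum, c = 3-3 = 0
p=2,k=4: even sum, c = 0+8 = 8
p=3,k=3: even sum, c = 8+9 = 17
p=3,k=4: odd sum, c = 17-4 = 13
p=3,k=5: even sum, c = 13+15 = 28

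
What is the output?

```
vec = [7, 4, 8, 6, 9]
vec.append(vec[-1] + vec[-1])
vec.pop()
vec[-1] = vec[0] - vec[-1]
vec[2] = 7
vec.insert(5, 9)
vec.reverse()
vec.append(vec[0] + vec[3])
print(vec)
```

[9, -2, 6, 7, 4, 7, 16]

append vec[-1]+vec[-1] = 9+9 = 18 → [7, 4, 8, 6, 9, 18]
pop() removes 18 → [7, 4, 8, 6, 9]
vec[-1] = vec[0]-vec[-1] = 7-9 = -2 → [7, 4, 8, 6, -2]
vec[2] = 7 → [7, 4, 7, 6, -2]
insert 9 at 5 → [7, 4, 7, 6, -2, 9]
reverse → [9, -2, 6, 7, 4, 7]
append vec[0]+vec[3] = 9+7 = 16 → [9, -2, 6, 7, 4, 7, 16]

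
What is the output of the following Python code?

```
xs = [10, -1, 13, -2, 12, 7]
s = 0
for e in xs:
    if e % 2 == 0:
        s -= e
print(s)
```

-20

e=10: even, s = 0-10 = -10
e=-1: not even
e=13: not even
e=-2: even, s = (-10)-(-2) = -8
e=12: even, s = (-8)-12 = -20
e=7: not even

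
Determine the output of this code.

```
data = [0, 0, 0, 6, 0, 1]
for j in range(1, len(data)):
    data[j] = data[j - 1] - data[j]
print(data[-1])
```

-7

j=1: data[1] = 0-0 = 0 → [0, 0, 0, 6, 0, 1]
j=2: data[2] = 0-0 = 0 → [0, 0, 0, 6, 0, 1]
j=3: data[3] = 0-6 = -6 → [0, 0, 0, -6, 0, 1]
j=4: data[4] = (-6)-0 = -6 → [0, 0, 0, -6, -6, 1]
j=5: data[5] = (-6)-1 = -7 → [0, 0, 0, -6, -6, -7]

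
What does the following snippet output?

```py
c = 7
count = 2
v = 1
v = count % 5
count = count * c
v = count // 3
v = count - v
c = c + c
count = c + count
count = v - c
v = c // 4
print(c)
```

v = 2%5 = 2
count = 2*7 = 14
v = 14//3 = 4
v = 14-4 = 10
c = 7+7 = 14
count = 14+14 = 28
count = 10-14 = -4
v = 14//4 = 3

14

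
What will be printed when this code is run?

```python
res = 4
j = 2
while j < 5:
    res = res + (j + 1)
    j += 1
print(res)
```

16

j=2: res = 4+3 = 7
j=3: res = 7+4 = 11
j=4: res = 11+5 = 16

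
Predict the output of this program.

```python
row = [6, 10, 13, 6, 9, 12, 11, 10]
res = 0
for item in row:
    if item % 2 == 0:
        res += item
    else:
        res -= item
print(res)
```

item=6: even, res = 0+6 = 6
item=10: even, res = 6+10 = 16
item=13: not even, res = 16-13 = 3
item=6: even, res = 3+6 = 9
item=9: not even, res = 9-9 = 0
item=12: even, res = 0+12 = 12
item=11: not even, res = 12-11 = 1
item=10: even, res = 1+10 = 11

11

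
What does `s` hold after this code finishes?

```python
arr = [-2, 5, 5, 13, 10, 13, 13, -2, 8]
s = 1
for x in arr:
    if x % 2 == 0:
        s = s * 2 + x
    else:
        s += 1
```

76

x=-2: even, s = 1*2+(-2) = 0
x=5: not even, s = 0+1 = 1
x=5: not even, s = 1+1 = 2
x=13: not even, s = 2+1 = 3
x=10: even, s = 3*2+10 = 16
x=13: not even, s = 16+1 = 17
x=13: not even, s = 17+1 = 18
x=-2: even, s = 18*2+(-2) = 34
x=8: even, s = 34*2+8 = 76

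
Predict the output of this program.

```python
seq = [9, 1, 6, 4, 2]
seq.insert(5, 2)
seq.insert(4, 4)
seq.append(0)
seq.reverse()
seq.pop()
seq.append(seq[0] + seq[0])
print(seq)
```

insert 2 at 5 → [9, 1, 6, 4, 2, 2]
insert 4 at 4 → [9, 1, 6, 4, 4, 2, 2]
append 0 → [9, 1, 6, 4, 4, 2, 2, 0]
reverse → [0, 2, 2, 4, 4, 6, 1, 9]
pop() removes 9 → [0, 2, 2, 4, 4, 6, 1]
append seq[0]+seq[0] = 0+0 = 0 → [0, 2, 2, 4, 4, 6, 1, 0]

[0, 2, 2, 4, 4, 6, 1, 0]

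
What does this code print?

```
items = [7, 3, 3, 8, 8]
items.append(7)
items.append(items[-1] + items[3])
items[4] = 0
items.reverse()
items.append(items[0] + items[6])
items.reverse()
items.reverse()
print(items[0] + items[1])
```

append 7 → [7, 3, 3, 8, 8, 7]
append items[-1]+items[3] = 7+8 = 15 → [7, 3, 3, 8, 8, 7, 15]
items[4] = 0 → [7, 3, 3, 8, 0, 7, 15]
reverse → [15, 7, 0, 8, 3, 3, 7]
append items[0]+items[6] = 15+7 = 22 → [15, 7, 0, 8, 3, 3, 7, 22]
reverse → [22, 7, 3, 3, 8, 0, 7, 15]
reverse → [15, 7, 0, 8, 3, 3, 7, 22]
items[0]+items[1] = 15+7 = 22

22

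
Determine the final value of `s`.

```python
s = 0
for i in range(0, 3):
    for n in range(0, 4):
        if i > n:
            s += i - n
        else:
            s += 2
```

22

i=0,n=0: not 0>0, s = 0+2 = 2
i=0,n=1: not 0>1, s = 2+2 = 4
i=0,n=2: not 0>2, s = 4+2 = 6
i=0,n=3: not 0>3, s = 6+2 = 8
i=1,n=0: 1>0, s = 8+1 = 9
i=1,n=1: not 1>1, s = 9+2 = 11
i=1,n=2: not 1>2, s = 11+2 = 13
i=1,n=3: not 1>3, s = 13+2 = 15
i=2,n=0: 2>0, s = 15+2 = 17
i=2,n=1: 2>1, s = 17+1 = 18
i=2,n=2: not 2>2, s = 18+2 = 20
i=2,n=3: not 2>3, s = 20+2 = 22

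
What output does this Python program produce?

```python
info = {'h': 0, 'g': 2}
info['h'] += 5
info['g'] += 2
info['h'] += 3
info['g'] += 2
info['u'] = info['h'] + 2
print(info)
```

info['h'] = 0+5 = 5 → {'h': 5, 'g': 2}
info['g'] = 2+2 = 4 → {'h': 5, 'g': 4}
info['h'] = 5+3 = 8 → {'h': 8, 'g': 4}
info['g'] = 4+2 = 6 → {'h': 8, 'g': 6}
info['u'] = info['h']+2 = 10 → {'h': 8, 'g': 6, 'u': 10}

{'h': 8, 'g': 6, 'u': 10}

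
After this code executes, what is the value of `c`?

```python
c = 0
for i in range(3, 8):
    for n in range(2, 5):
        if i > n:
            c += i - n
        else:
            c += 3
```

40

i=3,n=2: 3>2, c = 0+1 = 1
i=3,n=3: not 3>3, c = 1+3 = 4
i=3,n=4: not 3>4, c = 4+3 = 7
i=4,n=2: 4>2, c = 7+2 = 9
i=4,n=3: 4>3, c = 9+1 = 10
i=4,n=4: not 4>4, c = 10+3 = 13
i=5,n=2: 5>2, c = 13+3 = 16
i=5,n=3: 5>3, c = 16+2 = 18
i=5,n=4: 5>4, c = 18+1 = 19
i=6,n=2: 6>2, c = 19+4 = 23
i=6,n=3: 6>3, c = 23+3 = 26
i=6,n=4: 6>4, c = 26+2 = 28
i=7,n=2: 7>2, c = 28+5 = 33
i=7,n=3: 7>3, c = 33+4 = 37
i=7,n=4: 7>4, c = 37+3 = 40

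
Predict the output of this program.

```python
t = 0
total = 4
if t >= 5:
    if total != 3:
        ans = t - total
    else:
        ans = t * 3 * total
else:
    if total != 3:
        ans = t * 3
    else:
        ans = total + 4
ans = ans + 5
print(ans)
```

t=0, total=4
t >= 5 is False; total != 3 is True
→ ans = t * 3 = 0
ans = 0+5 = 5

5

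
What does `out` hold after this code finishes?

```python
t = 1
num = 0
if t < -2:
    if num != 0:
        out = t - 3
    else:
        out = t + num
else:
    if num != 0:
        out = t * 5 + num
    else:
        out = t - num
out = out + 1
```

2

t=1, num=0
t < -2 is False; num != 0 is False
→ out = t - num = 1
out = 1+1 = 2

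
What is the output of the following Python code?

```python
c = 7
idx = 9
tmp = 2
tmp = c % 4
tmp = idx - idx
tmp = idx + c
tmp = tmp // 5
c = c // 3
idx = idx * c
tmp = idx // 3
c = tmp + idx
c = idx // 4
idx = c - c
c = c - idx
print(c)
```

4

tmp = 7%4 = 3
tmp = 9-9 = 0
tmp = 9+7 = 16
tmp = 16//5 = 3
c = 7//3 = 2
idx = 9*2 = 18
tmp = 18//3 = 6
c = 6+18 = 24
c = 18//4 = 4
idx = 4-4 = 0
c = 4-0 = 4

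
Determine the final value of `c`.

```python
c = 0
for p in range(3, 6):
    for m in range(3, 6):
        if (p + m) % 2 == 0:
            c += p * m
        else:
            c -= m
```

64

p=3,m=3: even sum, c = 0+9 = 9
p=3,m=4: odd sum, c = 9-4 = 5
p=3,m=5: even sum, c = 5+15 = 20
p=4,m=3: odd sum, c = 20-3 = 17
p=4,m=4: even sum, c = 17+16 = 33
p=4,m=5: odd sum, c = 33-5 = 28
p=5,m=3: even sum, c = 28+15 = 43
p=5,m=4: odd sum, c = 43-4 = 39
p=5,m=5: even sum, c = 39+25 = 64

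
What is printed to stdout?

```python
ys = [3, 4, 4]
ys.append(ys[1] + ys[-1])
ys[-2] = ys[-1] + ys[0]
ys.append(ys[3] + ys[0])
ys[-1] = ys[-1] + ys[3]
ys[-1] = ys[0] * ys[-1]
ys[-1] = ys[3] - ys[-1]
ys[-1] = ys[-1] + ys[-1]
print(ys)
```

[3, 4, 11, 8, -98]

append ys[1]+ys[-1] = 4+4 = 8 → [3, 4, 4, 8]
ys[-2] = ys[-1]+ys[0] = 8+3 = 11 → [3, 4, 11, 8]
append ys[3]+ys[0] = 8+3 = 11 → [3, 4, 11, 8, 11]
ys[-1] = ys[-1]+ys[3] = 11+8 = 19 → [3, 4, 11, 8, 19]
ys[-1] = ys[0]*ys[-1] = 3*19 = 57 → [3, 4, 11, 8, 57]
ys[-1] = ys[3]-ys[-1] = 8-57 = -49 → [3, 4, 11, 8, -49]
ys[-1] = ys[-1]+ys[-1] = (-49)+(-49) = -98 → [3, 4, 11, 8, -98]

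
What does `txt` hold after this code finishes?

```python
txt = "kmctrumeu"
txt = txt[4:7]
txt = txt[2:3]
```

slice [4:7] → 'rum'
slice [2:3] → 'm'

'm'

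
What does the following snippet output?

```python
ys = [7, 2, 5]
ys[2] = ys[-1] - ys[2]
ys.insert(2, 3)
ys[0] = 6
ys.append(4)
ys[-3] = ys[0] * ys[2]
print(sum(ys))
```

30

ys[2] = ys[-1]-ys[2] = 5-5 = 0 → [7, 2, 0]
insert 3 at 2 → [7, 2, 3, 0]
ys[0] = 6 → [6, 2, 3, 0]
append 4 → [6, 2, 3, 0, 4]
ys[-3] = ys[0]*ys[2] = 6*3 = 18 → [6, 2, 18, 0, 4]
sum = 30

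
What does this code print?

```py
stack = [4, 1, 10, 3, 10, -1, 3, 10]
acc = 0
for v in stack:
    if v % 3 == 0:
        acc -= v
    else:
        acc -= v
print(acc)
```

v=4: not %3==0, acc = 0-4 = -4
v=1: not %3==0, acc = (-4)-1 = -5
v=10: not %3==0, acc = (-5)-10 = -15
v=3: %3==0, acc = (-15)-3 = -18
v=10: not %3==0, acc = (-18)-10 = -28
v=-1: not %3==0, acc = (-28)-(-1) = -27
v=3: %3==0, acc = (-27)-3 = -30
v=10: not %3==0, acc = (-30)-10 = -40

-40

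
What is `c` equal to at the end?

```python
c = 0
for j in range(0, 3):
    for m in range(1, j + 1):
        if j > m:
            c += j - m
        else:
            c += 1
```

3

j=1,m=1: not 1>1, c = 0+1 = 1
j=2,m=1: 2>1, c = 1+1 = 2
j=2,m=2: not 2>2, c = 2+1 = 3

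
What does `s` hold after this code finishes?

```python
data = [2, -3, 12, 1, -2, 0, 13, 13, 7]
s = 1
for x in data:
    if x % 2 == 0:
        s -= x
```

-11

x=2: even, s = 1-2 = -1
x=-3: not even
x=12: even, s = (-1)-12 = -13
x=1: not even
x=-2: even, s = (-13)-(-2) = -11
x=0: even, s = (-11)-0 = -11
x=13: not even
x=13: not even
x=7: not even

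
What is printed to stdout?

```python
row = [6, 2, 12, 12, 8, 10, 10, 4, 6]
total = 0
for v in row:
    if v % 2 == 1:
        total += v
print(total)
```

v=6: not odd
v=2: not odd
v=12: not odd
v=12: not odd
v=8: not odd
v=10: not odd
v=10: not odd
v=4: not odd
v=6: not odd

0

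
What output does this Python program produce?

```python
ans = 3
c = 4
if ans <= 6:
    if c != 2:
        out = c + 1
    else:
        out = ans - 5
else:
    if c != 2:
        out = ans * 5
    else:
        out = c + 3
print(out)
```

5

ans=3, c=4
ans <= 6 is True; c != 2 is True
→ out = c + 1 = 5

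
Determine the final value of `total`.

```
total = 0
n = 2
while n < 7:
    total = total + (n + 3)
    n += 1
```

35

n=2: total = 0+5 = 5
n=3: total = 5+6 = 11
n=4: total = 11+7 = 18
n=5: total = 18+8 = 26
n=6: total = 26+9 = 35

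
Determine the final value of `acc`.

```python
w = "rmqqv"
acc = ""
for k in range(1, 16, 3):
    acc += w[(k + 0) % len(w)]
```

'mvqrq'

k=1: add w[1]='m' → 'm'
k=4: add w[4]='v' → 'mv'
k=7: add w[2]='q' → 'mvq'
k=10: add w[0]='r' → 'mvqr'
k=13: add w[3]='q' → 'mvqrq'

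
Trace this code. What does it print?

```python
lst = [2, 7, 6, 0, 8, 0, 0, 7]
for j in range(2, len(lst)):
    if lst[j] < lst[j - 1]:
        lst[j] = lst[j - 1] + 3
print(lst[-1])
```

25

j=2: 6<7, lst[2] = 7+3 = 10 → [2, 7, 10, 0, 8, 0, 0, 7]
j=3: 0<10, lst[3] = 10+3 = 13 → [2, 7, 10, 13, 8, 0, 0, 7]
j=4: 8<13, lst[4] = 13+3 = 16 → [2, 7, 10, 13, 16, 0, 0, 7]
j=5: 0<16, lst[5] = 16+3 = 19 → [2, 7, 10, 13, 16, 19, 0, 7]
j=6: 0<19, lst[6] = 19+3 = 22 → [2, 7, 10, 13, 16, 19, 22, 7]
j=7: 7<22, lst[7] = 22+3 = 25 → [2, 7, 10, 13, 16, 19, 22, 25]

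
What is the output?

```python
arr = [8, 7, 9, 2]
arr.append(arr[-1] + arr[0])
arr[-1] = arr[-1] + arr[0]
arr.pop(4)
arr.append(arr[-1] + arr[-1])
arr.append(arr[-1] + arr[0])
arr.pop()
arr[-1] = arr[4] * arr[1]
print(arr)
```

[8, 7, 9, 2, 28]

append arr[-1]+arr[0] = 2+8 = 10 → [8, 7, 9, 2, 10]
arr[-1] = arr[-1]+arr[0] = 10+8 = 18 → [8, 7, 9, 2, 18]
pop(4) removes 18 → [8, 7, 9, 2]
append arr[-1]+arr[-1] = 2+2 = 4 → [8, 7, 9, 2, 4]
append arr[-1]+arr[0] = 4+8 = 12 → [8, 7, 9, 2, 4, 12]
pop() removes 12 → [8, 7, 9, 2, 4]
arr[-1] = arr[4]*arr[1] = 4*7 = 28 → [8, 7, 9, 2, 28]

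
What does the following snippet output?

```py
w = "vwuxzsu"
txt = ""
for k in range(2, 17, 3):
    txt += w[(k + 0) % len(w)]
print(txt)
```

k=2: add w[2]='u' → 'u'
k=5: add w[5]='s' → 'us'
k=8: add w[1]='w' → 'usw'
k=11: add w[4]='z' → 'uswz'
k=14: add w[0]='v' → 'uswzv'

uswzv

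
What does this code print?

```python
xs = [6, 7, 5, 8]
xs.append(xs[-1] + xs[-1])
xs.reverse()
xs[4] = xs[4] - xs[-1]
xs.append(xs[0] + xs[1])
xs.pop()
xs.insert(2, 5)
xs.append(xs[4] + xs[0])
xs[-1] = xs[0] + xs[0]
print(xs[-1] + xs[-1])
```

append xs[-1]+xs[-1] = 8+8 = 16 → [6, 7, 5, 8, 16]
reverse → [16, 8, 5, 7, 6]
xs[4] = xs[4]-xs[-1] = 6-6 = 0 → [16, 8, 5, 7, 0]
append xs[0]+xs[1] = 16+8 = 24 → [16, 8, 5, 7, 0, 24]
pop() removes 24 → [16, 8, 5, 7, 0]
insert 5 at 2 → [16, 8, 5, 5, 7, 0]
append xs[4]+xs[0] = 7+16 = 23 → [16, 8, 5, 5, 7, 0, 23]
xs[-1] = xs[0]+xs[0] = 16+16 = 32 → [16, 8, 5, 5, 7, 0, 32]
xs[-1]+xs[-1] = 32+32 = 64

64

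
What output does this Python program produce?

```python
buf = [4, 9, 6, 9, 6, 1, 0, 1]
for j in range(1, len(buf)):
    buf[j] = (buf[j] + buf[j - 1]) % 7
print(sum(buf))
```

j=1: buf[1] = (9+4)%7 = 6 → [4, 6, 6, 9, 6, 1, 0, 1]
j=2: buf[2] = (6+6)%7 = 5 → [4, 6, 5, 9, 6, 1, 0, 1]
j=3: buf[3] = (9+5)%7 = 0 → [4, 6, 5, 0, 6, 1, 0, 1]
j=4: buf[4] = (6+0)%7 = 6 → [4, 6, 5, 0, 6, 1, 0, 1]
j=5: buf[5] = (1+6)%7 = 0 → [4, 6, 5, 0, 6, 0, 0, 1]
j=6: buf[6] = (0+0)%7 = 0 → [4, 6, 5, 0, 6, 0, 0, 1]
j=7: buf[7] = (1+0)%7 = 1 → [4, 6, 5, 0, 6, 0, 0, 1]
sum = 22

22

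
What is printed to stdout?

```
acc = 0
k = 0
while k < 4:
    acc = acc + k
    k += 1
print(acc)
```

6

k=0: acc = 0+0 = 0
k=1: acc = 0+1 = 1
k=2: acc = 1+2 = 3
k=3: acc = 3+3 = 6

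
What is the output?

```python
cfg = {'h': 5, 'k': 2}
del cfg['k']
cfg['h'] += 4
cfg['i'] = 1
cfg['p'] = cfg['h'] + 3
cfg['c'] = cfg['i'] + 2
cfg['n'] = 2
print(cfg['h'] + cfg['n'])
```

11

del 'k' → {'h': 5}
cfg['h'] = 5+4 = 9 → {'h': 9}
cfg['i'] = 1 → {'h': 9, 'i': 1}
cfg['p'] = cfg['h']+3 = 12 → {'h': 9, 'i': 1, 'p': 12}
cfg['c'] = cfg['i']+2 = 3 → {'h': 9, 'i': 1, 'p': 12, 'c': 3}
cfg['n'] = 2 → {'h': 9, 'i': 1, 'p': 12, 'c': 3, 'n': 2}
cfg['h']+cfg['n'] = 9+2 = 11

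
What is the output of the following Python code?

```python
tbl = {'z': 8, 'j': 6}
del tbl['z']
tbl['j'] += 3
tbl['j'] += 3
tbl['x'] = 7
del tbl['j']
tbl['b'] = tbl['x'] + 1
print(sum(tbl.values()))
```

del 'z' → {'j': 6}
tbl['j'] = 6+3 = 9 → {'j': 9}
tbl['j'] = 9+3 = 12 → {'j': 12}
tbl['x'] = 7 → {'j': 12, 'x': 7}
del 'j' → {'x': 7}
tbl['b'] = tbl['x']+1 = 8 → {'x': 7, 'b': 8}
sum of values = 15

15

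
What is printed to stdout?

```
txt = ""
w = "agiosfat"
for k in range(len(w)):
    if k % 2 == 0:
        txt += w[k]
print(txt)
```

aisa

k=0: add 'a' → 'a'
k=1: skip
k=2: add 'i' → 'ai'
k=3: skip
k=4: add 's' → 'ais'
k=5: skip
k=6: add 'a' → 'aisa'
k=7: skip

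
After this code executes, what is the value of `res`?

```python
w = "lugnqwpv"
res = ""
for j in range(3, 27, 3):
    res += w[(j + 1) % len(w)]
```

'qvgwlnpu'

j=3: add w[4]='q' → 'q'
j=6: add w[7]='v' → 'qv'
j=9: add w[2]='g' → 'qvg'
j=12: add w[5]='w' → 'qvgw'
j=15: add w[0]='l' → 'qvgwl'
j=18: add w[3]='n' → 'qvgwln'
j=21: add w[6]='p' → 'qvgwlnp'
j=24: add w[1]='u' → 'qvgwlnpu'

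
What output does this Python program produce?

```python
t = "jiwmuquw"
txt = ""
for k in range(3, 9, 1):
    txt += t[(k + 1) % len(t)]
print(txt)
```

k=3: add t[4]='u' → 'u'
k=4: add t[5]='q' → 'uq'
k=5: add t[6]='u' → 'uqu'
k=6: add t[7]='w' → 'uquw'
k=7: add t[0]='j' → 'uquwj'
k=8: add t[1]='i' → 'uquwji'

uquwji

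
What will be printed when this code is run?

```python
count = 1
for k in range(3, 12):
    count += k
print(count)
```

64

k=3: count = 1+3 = 4
k=4: count = 4+4 = 8
k=5: count = 8+5 = 13
k=6: count = 13+6 = 19
k=7: count = 19+7 = 26
k=8: count = 26+8 = 34
k=9: count = 34+9 = 43
k=10: count = 43+10 = 53
k=11: count = 53+11 = 64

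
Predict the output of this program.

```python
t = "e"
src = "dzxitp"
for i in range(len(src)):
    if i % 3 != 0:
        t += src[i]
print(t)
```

i=0: skip
i=1: add 'z' → 'ez'
i=2: add 'x' → 'ezx'
i=3: skip
i=4: add 't' → 'ezxt'
i=5: add 'p' → 'ezxtp'

ezxtp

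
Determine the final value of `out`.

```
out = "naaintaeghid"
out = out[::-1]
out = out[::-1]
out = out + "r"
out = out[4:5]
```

'n'

reverse → 'dihgeatniaan'
reverse → 'naaintaeghid'
+ 'r' → 'naaintaeghidr'
slice [4:5] → 'n'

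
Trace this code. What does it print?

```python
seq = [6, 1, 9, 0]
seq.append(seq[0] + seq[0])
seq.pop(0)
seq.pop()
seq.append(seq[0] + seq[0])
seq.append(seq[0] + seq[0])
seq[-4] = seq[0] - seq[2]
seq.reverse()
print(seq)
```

[2, 2, 0, 1, 1]

append seq[0]+seq[0] = 6+6 = 12 → [6, 1, 9, 0, 12]
pop(0) removes 6 → [1, 9, 0, 12]
pop() removes 12 → [1, 9, 0]
append seq[0]+seq[0] = 1+1 = 2 → [1, 9, 0, 2]
append seq[0]+seq[0] = 1+1 = 2 → [1, 9, 0, 2, 2]
seq[-4] = seq[0]-seq[2] = 1-0 = 1 → [1, 1, 0, 2, 2]
reverse → [2, 2, 0, 1, 1]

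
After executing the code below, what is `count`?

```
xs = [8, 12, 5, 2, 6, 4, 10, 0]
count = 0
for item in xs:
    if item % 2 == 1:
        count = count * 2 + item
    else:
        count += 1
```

item=8: not odd, count = 0+1 = 1
item=12: not odd, count = 1+1 = 2
item=5: odd, count = 2*2+5 = 9
item=2: not odd, count = 9+1 = 10
item=6: not odd, count = 10+1 = 11
item=4: not odd, count = 11+1 = 12
item=10: not odd, count = 12+1 = 13
item=0: not odd, count = 13+1 = 14

14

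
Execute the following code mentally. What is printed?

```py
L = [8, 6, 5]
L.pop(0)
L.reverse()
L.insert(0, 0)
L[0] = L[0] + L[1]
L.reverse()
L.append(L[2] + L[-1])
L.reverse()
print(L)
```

pop(0) removes 8 → [6, 5]
reverse → [5, 6]
insert 0 at 0 → [0, 5, 6]
L[0] = L[0]+L[1] = 0+5 = 5 → [5, 5, 6]
reverse → [6, 5, 5]
append L[2]+L[-1] = 5+5 = 10 → [6, 5, 5, 10]
reverse → [10, 5, 5, 6]

[10, 5, 5, 6]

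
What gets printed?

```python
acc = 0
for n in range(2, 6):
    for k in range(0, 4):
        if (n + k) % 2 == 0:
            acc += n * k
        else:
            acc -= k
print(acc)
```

n=2,k=0: even sum, acc = 0+0 = 0
n=2,k=1: odd sum, acc = 0-1 = -1
n=2,k=2: even sum, acc = (-1)+4 = 3
n=2,k=3: odd sum, acc = 3-3 = 0
n=3,k=0: odd sum, acc = 0-0 = 0
n=3,k=1: even sum, acc = 0+3 = 3
n=3,k=2: odd sum, acc = 3-2 = 1
n=3,k=3: even sum, acc = 1+9 = 10
n=4,k=0: even sum, acc = 10+0 = 10
n=4,k=1: odd sum, acc = 10-1 = 9
n=4,k=2: even sum, acc = 9+8 = 17
n=4,k=3: odd sum, acc = 17-3 = 14
n=5,k=0: odd sum, acc = 14-0 = 14
n=5,k=1: even sum, acc = 14+5 = 19
n=5,k=2: odd sum, acc = 19-2 = 17
n=5,k=3: even sum, acc = 17+15 = 32

32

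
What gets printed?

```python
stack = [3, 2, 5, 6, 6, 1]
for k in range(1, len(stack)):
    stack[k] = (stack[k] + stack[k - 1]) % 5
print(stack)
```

k=1: stack[1] = (2+3)%5 = 0 → [3, 0, 5, 6, 6, 1]
k=2: stack[2] = (5+0)%5 = 0 → [3, 0, 0, 6, 6, 1]
k=3: stack[3] = (6+0)%5 = 1 → [3, 0, 0, 1, 6, 1]
k=4: stack[4] = (6+1)%5 = 2 → [3, 0, 0, 1, 2, 1]
k=5: stack[5] = (1+2)%5 = 3 → [3, 0, 0, 1, 2, 3]

[3, 0, 0, 1, 2, 3]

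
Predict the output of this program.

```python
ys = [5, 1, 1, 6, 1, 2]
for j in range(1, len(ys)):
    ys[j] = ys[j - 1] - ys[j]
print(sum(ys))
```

j=1: ys[1] = 5-1 = 4 → [5, 4, 1, 6, 1, 2]
j=2: ys[2] = 4-1 = 3 → [5, 4, 3, 6, 1, 2]
j=3: ys[3] = 3-6 = -3 → [5, 4, 3, -3, 1, 2]
j=4: ys[4] = (-3)-1 = -4 → [5, 4, 3, -3, -4, 2]
j=5: ys[5] = (-4)-2 = -6 → [5, 4, 3, -3, -4, -6]
sum = -1

-1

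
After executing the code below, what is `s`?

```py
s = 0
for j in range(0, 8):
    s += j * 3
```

j=0: s = 0+0*3 = 0
j=1: s = 0+1*3 = 3
j=2: s = 3+2*3 = 9
j=3: s = 9+3*3 = 18
j=4: s = 18+4*3 = 30
j=5: s = 30+5*3 = 45
j=6: s = 45+6*3 = 63
j=7: s = 63+7*3 = 84

84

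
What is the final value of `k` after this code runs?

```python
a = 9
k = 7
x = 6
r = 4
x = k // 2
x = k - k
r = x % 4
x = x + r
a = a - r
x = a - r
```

x = 7//2 = 3
x = 7-7 = 0
r = 0%4 = 0
x = 0+0 = 0
a = 9-0 = 9
x = 9-0 = 9

7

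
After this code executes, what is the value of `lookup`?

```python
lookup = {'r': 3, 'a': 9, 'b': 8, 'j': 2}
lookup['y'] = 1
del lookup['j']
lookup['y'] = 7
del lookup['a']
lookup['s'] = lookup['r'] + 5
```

{'r': 3, 'b': 8, 'y': 7, 's': 8}

lookup['y'] = 1 → {'r': 3, 'a': 9, 'b': 8, 'j': 2, 'y': 1}
del 'j' → {'r': 3, 'a': 9, 'b': 8, 'y': 1}
lookup['y'] = 7 → {'r': 3, 'a': 9, 'b': 8, 'y': 7}
del 'a' → {'r': 3, 'b': 8, 'y': 7}
lookup['s'] = lookup['r']+5 = 8 → {'r': 3, 'b': 8, 'y': 7, 's': 8}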